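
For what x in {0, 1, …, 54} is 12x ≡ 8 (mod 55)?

19

The inverse of 12 mod 55 is 23 (since 12·23 = 276 ≡ 1).
So x ≡ 23·8 = 184 ≡ 19 (mod 55).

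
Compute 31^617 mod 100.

Successive squares of 31 mod 100: 31^1≡31, 31^2≡61, 31^4≡21, 31^8≡41, 31^16≡81, 31^32≡61, 31^64≡21, 31^128≡41, 31^256≡81, 31^512≡61.
Since 617 = 1 + 8 + 32 + 64 + 512 in binary, 31^617 ≡ 31·41·61·21·61 ≡ 11 (mod 100).

11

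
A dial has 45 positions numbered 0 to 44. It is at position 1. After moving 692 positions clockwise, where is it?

18

Dividing 692 by 45 gives quotient 15 and remainder 17.
(1 + 17) mod 45 = 18.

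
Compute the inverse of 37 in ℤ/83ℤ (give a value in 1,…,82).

37·9 = 333 = 4·83 + 1, so 37⁻¹ ≡ 9 (mod 83).

9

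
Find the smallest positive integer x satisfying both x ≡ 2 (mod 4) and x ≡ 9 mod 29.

38

x ≡ 2 (mod 4) gives x ∈ {2, 6, 10, 14, 18, 22, 26, 30, …}.
The first of these with x mod 29 = 9 is 38.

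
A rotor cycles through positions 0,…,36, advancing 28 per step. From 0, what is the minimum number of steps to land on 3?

12

28⁻¹ ≡ 4 (mod 37) because 28·4 = 112 = 3·37 + 1.
So x ≡ 4·3 = 12 ≡ 12 (mod 37).
Check: 28·12 = 336 = 9·37 + 3.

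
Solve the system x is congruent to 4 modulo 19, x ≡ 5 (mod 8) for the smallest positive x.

61

x ≡ 5 (mod 8) gives x ∈ {5, 13, 21, 29, 37, 45, 53, 61}.
The first of these with x mod 19 = 4 is 61.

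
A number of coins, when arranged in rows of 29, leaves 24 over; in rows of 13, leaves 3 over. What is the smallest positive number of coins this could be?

x ≡ 3 (mod 13) gives x ∈ {3, 16, 29, 42, 55, 68, 81, 94, …}.
The first of these with x mod 29 = 24 is 198.

198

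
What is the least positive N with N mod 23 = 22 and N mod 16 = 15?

367

Since 16·13 ≡ 1 (mod 23), take x = 15 + 16·((22−15)·13 mod 23) = 15 + 16·22 = 367.
Check: 367 mod 23 = 22, 367 mod 16 = 15.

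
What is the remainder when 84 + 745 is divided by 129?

745 mod 129 = 100 (since 5·129 = 645).
(84 + 100) mod 129 = 55.

55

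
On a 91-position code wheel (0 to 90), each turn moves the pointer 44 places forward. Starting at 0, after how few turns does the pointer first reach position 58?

44⁻¹ ≡ 60 (mod 91) because 44·60 = 2640 = 29·91 + 1.
So x ≡ 60·58 = 3480 ≡ 22 (mod 91).

22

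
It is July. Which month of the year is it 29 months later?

Dividing 29 by 12 gives quotient 2 and remainder 5.
July + 5 months → December.

December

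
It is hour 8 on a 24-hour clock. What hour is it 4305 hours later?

17

4305 mod 24 = 9 (since 179·24 = 4296).
(8 + 9) mod 24 = 17.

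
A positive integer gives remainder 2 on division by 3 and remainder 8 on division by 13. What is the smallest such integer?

8

x ≡ 2 (mod 3) gives x ∈ {2, 5, 8}.
The first of these with x mod 13 = 8 is 8.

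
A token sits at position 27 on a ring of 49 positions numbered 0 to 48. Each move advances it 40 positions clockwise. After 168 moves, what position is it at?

34

168·40 = 6720.
6720 mod 49 = 7 (since 137·49 = 6713).
(27 + 7) mod 49 = 34.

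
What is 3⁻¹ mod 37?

25

37 = 12·3 + 1
3 = 3·1 + 0
Back-substituting gives 3·25 ≡ 1 (mod 37).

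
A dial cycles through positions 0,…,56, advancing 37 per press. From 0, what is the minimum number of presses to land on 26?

50

37⁻¹ ≡ 37 (mod 57) because 37·37 = 1369 = 24·57 + 1.
Multiplying both sides by 37: x ≡ 37·26 = 962 ≡ 50 (mod 57).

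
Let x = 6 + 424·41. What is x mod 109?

59

424·41 = 17384.
17384 = 159·109 + 53, so 17384 mod 109 = 53.
(6 + 53) mod 109 = 59.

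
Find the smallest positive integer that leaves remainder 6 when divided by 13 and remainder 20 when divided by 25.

45

x ≡ 6 (mod 13) gives x ∈ {6, 19, 32, 45}.
The first of these with x mod 25 = 20 is 45.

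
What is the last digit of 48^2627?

Last digits of 8^n: 8, 4, 2, 6 (period 4).
2627 mod 4 = 3, so the last digit matches 8^3 = 2.

2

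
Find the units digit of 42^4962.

4

Powers of 2 mod 10 repeat with period 4: 2, 4, 8, 6.
4962 mod 4 = 2, so the last digit matches 2^2 = 4.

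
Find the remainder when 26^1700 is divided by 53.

By repeated squaring mod 53: 26^1≡26, 26^2≡40, 26^4≡10, 26^8≡47, 26^16≡36, 26^32≡24, 26^64≡46, 26^128≡49, 26^256≡16, 26^512≡44, 26^1024≡28.
Since 1700 = 4 + 32 + 128 + 512 + 1024 in binary, 26^1700 ≡ 10·24·49·44·28 ≡ 28 (mod 53).

28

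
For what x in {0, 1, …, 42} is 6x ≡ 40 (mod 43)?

21

The inverse of 6 mod 43 is 36 (since 6·36 = 216 ≡ 1).
So x ≡ 36·40 = 1440 ≡ 21 (mod 43).
Check: 6·21 = 126 = 2·43 + 40.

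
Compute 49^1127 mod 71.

By repeated squaring mod 71: 49^1≡49, 49^2≡58, 49^4≡27, 49^8≡19, 49^16≡6, 49^32≡36, 49^64≡18, 49^128≡40, 49^256≡38, 49^512≡24, 49^1024≡8.
1127 = 1 + 2 + 4 + 32 + 64 + 1024, so 49^1127 ≡ 49·58·27·36·18·8 ≡ 54 (mod 71).

54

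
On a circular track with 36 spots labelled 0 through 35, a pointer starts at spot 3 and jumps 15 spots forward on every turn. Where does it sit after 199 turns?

0

199·15 = 2985.
2985 = 82·36 + 33, so 2985 mod 36 = 33.
(3 + 33) mod 36 = 0.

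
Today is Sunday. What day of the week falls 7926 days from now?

Tuesday

Dividing 7926 by 7 gives quotient 1132 and remainder 2.
Sunday + 2 days → Tuesday.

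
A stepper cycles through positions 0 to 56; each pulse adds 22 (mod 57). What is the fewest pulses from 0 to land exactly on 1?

57 = 2·22 + 13
22 = 1·13 + 9
13 = 1·9 + 4
9 = 2·4 + 1
4 = 4·1 + 0
Back-substituting gives 22·13 ≡ 1 (mod 57).

13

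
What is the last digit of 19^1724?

The units digit of 19^n cycles with period 2: 9, 1, …
1724 leaves remainder 0 on division by 2, so 19^1724 ends in 1.

1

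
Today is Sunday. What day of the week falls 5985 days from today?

Sunday

Dividing 5985 by 7 gives quotient 855 and remainder 0.
Sunday + 0 days → Sunday.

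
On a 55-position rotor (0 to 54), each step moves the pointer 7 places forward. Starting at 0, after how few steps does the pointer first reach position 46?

7⁻¹ ≡ 8 (mod 55) because 7·8 = 56 = 1·55 + 1.
So x ≡ 8·46 = 368 ≡ 38 (mod 55).

38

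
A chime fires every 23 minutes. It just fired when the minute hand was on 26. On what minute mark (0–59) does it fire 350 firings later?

36

350·23 = 8050.
Dividing 8050 by 60 gives quotient 134 and remainder 10.
(26 + 10) mod 60 = 36.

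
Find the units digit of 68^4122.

4

Last digits of 8^n: 8, 4, 2, 6 (period 4).
4122 leaves remainder 2 on division by 4, so 68^4122 ends in 4.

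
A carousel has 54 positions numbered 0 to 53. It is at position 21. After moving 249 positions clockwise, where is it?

249 − 4·54 = 33, so 249 ≡ 33 (mod 54).
(21 + 33) mod 54 = 0.

0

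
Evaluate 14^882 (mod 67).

By repeated squaring mod 67: 14^1≡14, 14^2≡62, 14^4≡25, 14^8≡22, 14^16≡15, 14^32≡24, 14^64≡40, 14^128≡59, 14^256≡64, 14^512≡9.
Since 882 = 2 + 16 + 32 + 64 + 256 + 512 in binary, 14^882 ≡ 62·15·24·40·64·9 ≡ 62 (mod 67).

62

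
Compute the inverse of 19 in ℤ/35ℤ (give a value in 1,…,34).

35 = 1·19 + 16
19 = 1·16 + 3
16 = 5·3 + 1
3 = 3·1 + 0
Back-substituting gives 19·24 ≡ 1 (mod 35).

24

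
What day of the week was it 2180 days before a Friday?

2180 = 311·7 + 3, so 2180 mod 7 = 3.
Friday − 3 days → Tuesday.

Tuesday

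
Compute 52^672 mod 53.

1

Square-and-reduce mod 53: 52^1≡52, 52^2≡1, 52^4≡1, 52^8≡1, 52^16≡1, 52^32≡1, 52^64≡1, 52^128≡1, 52^256≡1, 52^512≡1.
672 = 32 + 128 + 512, so 52^672 ≡ 1·1·1 ≡ 1 (mod 53).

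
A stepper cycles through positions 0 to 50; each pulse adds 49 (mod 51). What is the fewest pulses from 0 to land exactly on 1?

51 = 1·49 + 2
49 = 24·2 + 1
2 = 2·1 + 0
Back-substituting gives 49·25 ≡ 1 (mod 51).

25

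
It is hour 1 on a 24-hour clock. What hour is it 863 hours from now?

0

Dividing 863 by 24 gives quotient 35 and remainder 23.
(1 + 23) mod 24 = 0.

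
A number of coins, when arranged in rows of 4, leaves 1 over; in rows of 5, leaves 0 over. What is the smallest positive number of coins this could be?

x ≡ 1 (mod 4) gives x ∈ {1, 5}.
The first of these with x mod 5 = 0 is 5.

5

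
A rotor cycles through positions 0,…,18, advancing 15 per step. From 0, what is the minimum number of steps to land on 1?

14

The inverse of 15 mod 19 is 14 (since 15·14 = 210 ≡ 1).
Multiplying both sides by 14: x ≡ 14·1 = 14 ≡ 14 (mod 19).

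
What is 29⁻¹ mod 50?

29·19 = 551 = 11·50 + 1, so 29⁻¹ ≡ 19 (mod 50).

19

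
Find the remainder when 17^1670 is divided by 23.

Successive squares of 17 mod 23: 17^1≡17, 17^2≡13, 17^4≡8, 17^8≡18, 17^16≡2, 17^32≡4, 17^64≡16, 17^128≡3, 17^256≡9, 17^512≡12, 17^1024≡6.
1670 = 2 + 4 + 128 + 512 + 1024, so 17^1670 ≡ 13·8·3·12·6 ≡ 16 (mod 23).

16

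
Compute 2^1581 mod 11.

2

Square-and-reduce mod 11: 2^1≡2, 2^2≡4, 2^4≡5, 2^8≡3, 2^16≡9, 2^32≡4, 2^64≡5, 2^128≡3, 2^256≡9, 2^512≡4, 2^1024≡5.
1581 = 1 + 4 + 8 + 32 + 512 + 1024, so 2^1581 ≡ 2·5·3·4·4·5 ≡ 2 (mod 11).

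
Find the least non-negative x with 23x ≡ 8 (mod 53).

28

23⁻¹ ≡ 30 (mod 53) because 23·30 = 690 = 13·53 + 1.
Multiplying both sides by 30: x ≡ 30·8 = 240 ≡ 28 (mod 53).
Check: 23·28 = 644 = 12·53 + 8.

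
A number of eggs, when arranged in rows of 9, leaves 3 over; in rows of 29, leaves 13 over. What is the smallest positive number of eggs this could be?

129

Since 29·5 ≡ 1 (mod 9), take x = 13 + 29·((3−13)·5 mod 9) = 13 + 29·4 = 129.
Check: 129 mod 9 = 3, 129 mod 29 = 13.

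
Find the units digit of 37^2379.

3

Powers of 7 mod 10 repeat with period 4: 7, 9, 3, 1.
2379 mod 4 = 3, so the last digit matches 7^3 = 3.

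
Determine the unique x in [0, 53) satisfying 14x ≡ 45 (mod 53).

14⁻¹ ≡ 19 (mod 53) because 14·19 = 266 = 5·53 + 1.
So x ≡ 19·45 = 855 ≡ 7 (mod 53).

7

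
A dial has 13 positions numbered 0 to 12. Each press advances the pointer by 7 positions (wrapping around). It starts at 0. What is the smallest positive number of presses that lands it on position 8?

3

The inverse of 7 mod 13 is 2 (since 7·2 = 14 ≡ 1).
Multiplying both sides by 2: x ≡ 2·8 = 16 ≡ 3 (mod 13).
Check: 7·3 = 21 = 1·13 + 8.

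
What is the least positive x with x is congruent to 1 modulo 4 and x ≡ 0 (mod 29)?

29

x ≡ 1 (mod 4) gives x ∈ {1, 5, 9, 13, 17, 21, 25, 29}.
The first of these with x mod 29 = 0 is 29.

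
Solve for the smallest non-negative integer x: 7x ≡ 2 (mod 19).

The inverse of 7 mod 19 is 11 (since 7·11 = 77 ≡ 1).
Multiplying both sides by 11: x ≡ 11·2 = 22 ≡ 3 (mod 19).

3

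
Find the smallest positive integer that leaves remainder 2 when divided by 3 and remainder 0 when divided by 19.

x ≡ 2 (mod 3) gives x ∈ {2, 5, 8, 11, 14, 17, 20, 23, …}.
The first of these with x mod 19 = 0 is 38.

38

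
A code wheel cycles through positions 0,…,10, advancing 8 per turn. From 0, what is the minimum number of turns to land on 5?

8⁻¹ ≡ 7 (mod 11) because 8·7 = 56 = 5·11 + 1.
So x ≡ 7·5 = 35 ≡ 2 (mod 11).
Check: 8·2 = 16 = 1·11 + 5.

2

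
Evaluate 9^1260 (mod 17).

By repeated squaring mod 17: 9^1≡9, 9^2≡13, 9^4≡16, 9^8≡1, 9^16≡1, 9^32≡1, 9^64≡1, 9^128≡1, 9^256≡1, 9^512≡1, 9^1024≡1.
Since 1260 = 4 + 8 + 32 + 64 + 128 + 1024 in binary, 9^1260 ≡ 16·1·1·1·1·1 ≡ 16 (mod 17).

16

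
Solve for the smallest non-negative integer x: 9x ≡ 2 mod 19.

9⁻¹ ≡ 17 (mod 19) because 9·17 = 153 = 8·19 + 1.
Multiplying both sides by 17: x ≡ 17·2 = 34 ≡ 15 (mod 19).

15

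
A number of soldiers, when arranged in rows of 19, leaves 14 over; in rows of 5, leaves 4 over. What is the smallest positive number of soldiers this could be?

x ≡ 4 (mod 5) gives x ∈ {4, 9, 14}.
The first of these with x mod 19 = 14 is 14.

14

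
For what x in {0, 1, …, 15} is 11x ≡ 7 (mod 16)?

5

11⁻¹ ≡ 3 (mod 16) because 11·3 = 33 = 2·16 + 1.
Multiplying both sides by 3: x ≡ 3·7 = 21 ≡ 5 (mod 16).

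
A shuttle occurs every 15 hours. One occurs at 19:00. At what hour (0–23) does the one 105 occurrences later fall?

105·15 = 1575.
1575 − 65·24 = 15, so 1575 ≡ 15 (mod 24).
(19 + 15) mod 24 = 10.

10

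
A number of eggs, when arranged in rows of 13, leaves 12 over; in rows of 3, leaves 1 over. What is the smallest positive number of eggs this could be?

25

x ≡ 1 (mod 3) gives x ∈ {1, 4, 7, 10, 13, 16, 19, 22, …}.
The first of these with x mod 13 = 12 is 25.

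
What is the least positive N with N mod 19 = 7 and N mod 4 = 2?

Since 4·5 ≡ 1 (mod 19), take x = 2 + 4·((7−2)·5 mod 19) = 2 + 4·6 = 26.
Check: 26 mod 19 = 7, 26 mod 4 = 2.

26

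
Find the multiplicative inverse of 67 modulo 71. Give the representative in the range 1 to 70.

71 = 1·67 + 4
67 = 16·4 + 3
4 = 1·3 + 1
3 = 3·1 + 0
Back-substituting gives 67·53 ≡ 1 (mod 71).

53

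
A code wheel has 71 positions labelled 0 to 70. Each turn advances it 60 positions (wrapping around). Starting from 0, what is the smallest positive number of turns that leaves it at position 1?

58

71 = 1·60 + 11
60 = 5·11 + 5
11 = 2·5 + 1
5 = 5·1 + 0
Back-substituting gives 60·58 ≡ 1 (mod 71).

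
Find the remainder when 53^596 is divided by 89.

Square-and-reduce mod 89: 53^1≡53, 53^2≡50, 53^4≡8, 53^8≡64, 53^16≡2, 53^32≡4, 53^64≡16, 53^128≡78, 53^256≡32, 53^512≡45.
Since 596 = 4 + 16 + 64 + 512 in binary, 53^596 ≡ 8·2·16·45 ≡ 39 (mod 89).

39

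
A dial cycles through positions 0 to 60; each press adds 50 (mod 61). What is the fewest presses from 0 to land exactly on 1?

61 = 1·50 + 11
50 = 4·11 + 6
11 = 1·6 + 5
6 = 1·5 + 1
5 = 5·1 + 0
Back-substituting gives 50·11 ≡ 1 (mod 61).

11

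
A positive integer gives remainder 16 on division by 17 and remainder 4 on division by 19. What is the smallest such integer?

118

x ≡ 16 (mod 17) gives x ∈ {16, 33, 50, 67, 84, 101, 118}.
The first of these with x mod 19 = 4 is 118.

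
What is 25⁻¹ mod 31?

25·5 = 125 = 4·31 + 1, so 25⁻¹ ≡ 5 (mod 31).

5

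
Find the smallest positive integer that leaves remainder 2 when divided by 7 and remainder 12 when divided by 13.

Since 13·6 ≡ 1 (mod 7), take x = 12 + 13·((2−12)·6 mod 7) = 12 + 13·3 = 51.
Check: 51 mod 7 = 2, 51 mod 13 = 12.

51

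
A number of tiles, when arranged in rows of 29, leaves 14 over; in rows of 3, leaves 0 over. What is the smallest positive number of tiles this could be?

x ≡ 0 (mod 3) gives x ∈ {0, 3, 6, 9, 12, 15, 18, 21, …}.
The first of these with x mod 29 = 14 is 72.

72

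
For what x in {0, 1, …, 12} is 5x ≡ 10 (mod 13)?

2

The inverse of 5 mod 13 is 8 (since 5·8 = 40 ≡ 1).
Multiplying both sides by 8: x ≡ 8·10 = 80 ≡ 2 (mod 13).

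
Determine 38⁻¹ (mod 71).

43

38·43 = 1634 = 23·71 + 1, so 38⁻¹ ≡ 43 (mod 71).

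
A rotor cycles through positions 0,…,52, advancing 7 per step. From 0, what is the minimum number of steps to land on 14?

2

The inverse of 7 mod 53 is 38 (since 7·38 = 266 ≡ 1).
So x ≡ 38·14 = 532 ≡ 2 (mod 53).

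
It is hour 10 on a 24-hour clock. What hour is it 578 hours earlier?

8

Dividing 578 by 24 gives quotient 24 and remainder 2.
(10 − 2) mod 24 = 8.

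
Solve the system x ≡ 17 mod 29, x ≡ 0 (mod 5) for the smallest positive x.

75

x ≡ 0 (mod 5) gives x ∈ {0, 5, 10, 15, 20, 25, 30, 35, …}.
The first of these with x mod 29 = 17 is 75.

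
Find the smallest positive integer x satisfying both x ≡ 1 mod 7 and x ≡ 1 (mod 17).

x ≡ 1 (mod 7) gives x ∈ {1}.
The first of these with x mod 17 = 1 is 1.

1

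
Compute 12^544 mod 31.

Square-and-reduce mod 31: 12^1≡12, 12^2≡20, 12^4≡28, 12^8≡9, 12^16≡19, 12^32≡20, 12^64≡28, 12^128≡9, 12^256≡19, 12^512≡20.
Since 544 = 32 + 512 in binary, 12^544 ≡ 20·20 ≡ 28 (mod 31).

28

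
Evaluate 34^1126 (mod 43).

Square-and-reduce mod 43: 34^1≡34, 34^2≡38, 34^4≡25, 34^8≡23, 34^16≡13, 34^32≡40, 34^64≡9, 34^128≡38, 34^256≡25, 34^512≡23, 34^1024≡13.
1126 = 2 + 4 + 32 + 64 + 1024, so 34^1126 ≡ 38·25·40·9·13 ≡ 15 (mod 43).

15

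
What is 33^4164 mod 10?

Powers of 3 mod 10 repeat with period 4: 3, 9, 7, 1.
4164 leaves remainder 0 on division by 4, so 33^4164 ends in 1.

1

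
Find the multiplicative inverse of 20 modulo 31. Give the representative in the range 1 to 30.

31 = 1·20 + 11
20 = 1·11 + 9
11 = 1·9 + 2
9 = 4·2 + 1
2 = 2·1 + 0
Back-substituting gives 20·14 ≡ 1 (mod 31).

14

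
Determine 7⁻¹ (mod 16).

7

7·7 = 49 = 3·16 + 1, so 7⁻¹ ≡ 7 (mod 16).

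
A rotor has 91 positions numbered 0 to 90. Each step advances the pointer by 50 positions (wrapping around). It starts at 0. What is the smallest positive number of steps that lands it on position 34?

50⁻¹ ≡ 71 (mod 91) because 50·71 = 3550 = 39·91 + 1.
So x ≡ 71·34 = 2414 ≡ 48 (mod 91).

48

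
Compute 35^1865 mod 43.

4

By repeated squaring mod 43: 35^1≡35, 35^2≡21, 35^4≡11, 35^8≡35, 35^16≡21, 35^32≡11, 35^64≡35, 35^128≡21, 35^256≡11, 35^512≡35, 35^1024≡21.
1865 = 1 + 8 + 64 + 256 + 512 + 1024, so 35^1865 ≡ 35·35·35·11·35·21 ≡ 4 (mod 43).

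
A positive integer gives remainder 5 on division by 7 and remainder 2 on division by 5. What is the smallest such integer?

12

x ≡ 2 (mod 5) gives x ∈ {2, 7, 12}.
The first of these with x mod 7 = 5 is 12.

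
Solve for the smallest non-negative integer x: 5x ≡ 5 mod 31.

1

The inverse of 5 mod 31 is 25 (since 5·25 = 125 ≡ 1).
Multiplying both sides by 25: x ≡ 25·5 = 125 ≡ 1 (mod 31).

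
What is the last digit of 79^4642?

The units digit of 79^n cycles with period 2: 9, 1, …
4642 leaves remainder 0 on division by 2, so 79^4642 ends in 1.

1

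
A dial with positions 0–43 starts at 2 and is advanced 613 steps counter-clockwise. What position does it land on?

613 mod 44 = 41 (since 13·44 = 572).
(2 − 41) mod 44 = 5.

5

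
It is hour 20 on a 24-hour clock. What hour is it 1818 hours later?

1818 mod 24 = 18 (since 75·24 = 1800).
(20 + 18) mod 24 = 14.

14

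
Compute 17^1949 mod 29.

17

Successive squares of 17 mod 29: 17^1≡17, 17^2≡28, 17^4≡1, 17^8≡1, 17^16≡1, 17^32≡1, 17^64≡1, 17^128≡1, 17^256≡1, 17^512≡1, 17^1024≡1.
Since 1949 = 1 + 4 + 8 + 16 + 128 + 256 + 512 + 1024 in binary, 17^1949 ≡ 17·1·1·1·1·1·1·1 ≡ 17 (mod 29).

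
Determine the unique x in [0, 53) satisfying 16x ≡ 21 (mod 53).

16⁻¹ ≡ 10 (mod 53) because 16·10 = 160 = 3·53 + 1.
Multiplying both sides by 10: x ≡ 10·21 = 210 ≡ 51 (mod 53).

51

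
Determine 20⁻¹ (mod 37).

13

20·13 = 260 = 7·37 + 1, so 20⁻¹ ≡ 13 (mod 37).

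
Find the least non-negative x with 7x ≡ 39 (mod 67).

7⁻¹ ≡ 48 (mod 67) because 7·48 = 336 = 5·67 + 1.
So x ≡ 48·39 = 1872 ≡ 63 (mod 67).

63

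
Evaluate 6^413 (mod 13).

2

Successive squares of 6 mod 13: 6^1≡6, 6^2≡10, 6^4≡9, 6^8≡3, 6^16≡9, 6^32≡3, 6^64≡9, 6^128≡3, 6^256≡9.
Since 413 = 1 + 4 + 8 + 16 + 128 + 256 in binary, 6^413 ≡ 6·9·3·9·3·9 ≡ 2 (mod 13).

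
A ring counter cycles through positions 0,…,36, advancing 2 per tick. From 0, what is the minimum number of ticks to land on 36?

2⁻¹ ≡ 19 (mod 37) because 2·19 = 38 = 1·37 + 1.
Multiplying both sides by 19: x ≡ 19·36 = 684 ≡ 18 (mod 37).

18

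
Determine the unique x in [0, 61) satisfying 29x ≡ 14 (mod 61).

29⁻¹ ≡ 40 (mod 61) because 29·40 = 1160 = 19·61 + 1.
Multiplying both sides by 40: x ≡ 40·14 = 560 ≡ 11 (mod 61).
Check: 29·11 = 319 = 5·61 + 14.

11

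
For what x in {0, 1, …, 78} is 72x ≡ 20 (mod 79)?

The inverse of 72 mod 79 is 45 (since 72·45 = 3240 ≡ 1).
Multiplying both sides by 45: x ≡ 45·20 = 900 ≡ 31 (mod 79).
Check: 72·31 = 2232 = 28·79 + 20.

31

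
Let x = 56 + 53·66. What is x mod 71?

53·66 = 3498.
3498 mod 71 = 19 (since 49·71 = 3479).
(56 + 19) mod 71 = 4.

4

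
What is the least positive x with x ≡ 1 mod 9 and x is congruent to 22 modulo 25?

x ≡ 1 (mod 9) gives x ∈ {1, 10, 19, 28, 37, 46, 55, 64, …}.
The first of these with x mod 25 = 22 is 172.

172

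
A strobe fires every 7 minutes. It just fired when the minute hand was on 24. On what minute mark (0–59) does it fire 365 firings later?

59

365·7 = 2555.
2555 mod 60 = 35 (since 42·60 = 2520).
(24 + 35) mod 60 = 59.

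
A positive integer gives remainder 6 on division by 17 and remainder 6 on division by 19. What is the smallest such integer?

6

x ≡ 6 (mod 17) gives x ∈ {6}.
The first of these with x mod 19 = 6 is 6.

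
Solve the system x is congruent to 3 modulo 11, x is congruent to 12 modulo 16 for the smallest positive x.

124

x ≡ 3 (mod 11) gives x ∈ {3, 14, 25, 36, 47, 58, 69, 80, …}.
The first of these with x mod 16 = 12 is 124.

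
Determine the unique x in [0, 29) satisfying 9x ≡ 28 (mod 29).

16

The inverse of 9 mod 29 is 13 (since 9·13 = 117 ≡ 1).
Multiplying both sides by 13: x ≡ 13·28 = 364 ≡ 16 (mod 29).
Check: 9·16 = 144 = 4·29 + 28.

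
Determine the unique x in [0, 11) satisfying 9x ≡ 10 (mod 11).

6

9⁻¹ ≡ 5 (mod 11) because 9·5 = 45 = 4·11 + 1.
Multiplying both sides by 5: x ≡ 5·10 = 50 ≡ 6 (mod 11).
Check: 9·6 = 54 = 4·11 + 10.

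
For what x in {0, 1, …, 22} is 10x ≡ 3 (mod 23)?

21

The inverse of 10 mod 23 is 7 (since 10·7 = 70 ≡ 1).
Multiplying both sides by 7: x ≡ 7·3 = 21 ≡ 21 (mod 23).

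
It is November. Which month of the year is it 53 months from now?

53 mod 12 = 5 (since 4·12 = 48).
November + 5 months → April.

April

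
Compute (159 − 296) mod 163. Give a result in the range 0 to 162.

26

Dividing 296 by 163 gives quotient 1 and remainder 133.
(159 − 133) mod 163 = 26.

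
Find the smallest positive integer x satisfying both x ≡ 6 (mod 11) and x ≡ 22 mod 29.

138

Since 29·8 ≡ 1 (mod 11), take x = 22 + 29·((6−22)·8 mod 11) = 22 + 29·4 = 138.
Check: 138 mod 11 = 6, 138 mod 29 = 22.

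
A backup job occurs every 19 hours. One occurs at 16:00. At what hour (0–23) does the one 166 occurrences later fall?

166·19 = 3154.
Dividing 3154 by 24 gives quotient 131 and remainder 10.
(16 + 10) mod 24 = 2.

2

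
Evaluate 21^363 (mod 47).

By repeated squaring mod 47: 21^1≡21, 21^2≡18, 21^4≡42, 21^8≡25, 21^16≡14, 21^32≡8, 21^64≡17, 21^128≡7, 21^256≡2.
Since 363 = 1 + 2 + 8 + 32 + 64 + 256 in binary, 21^363 ≡ 21·18·25·8·17·2 ≡ 17 (mod 47).

17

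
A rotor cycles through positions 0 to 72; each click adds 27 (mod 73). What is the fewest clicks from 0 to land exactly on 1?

27·46 = 1242 = 17·73 + 1, so 27⁻¹ ≡ 46 (mod 73).

46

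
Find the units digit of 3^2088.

1

The units digit of 3^n cycles with period 4: 3, 9, 7, 1, …
2088 leaves remainder 0 on division by 4, so 3^2088 ends in 1.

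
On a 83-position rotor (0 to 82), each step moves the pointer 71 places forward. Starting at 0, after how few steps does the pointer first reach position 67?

29

The inverse of 71 mod 83 is 76 (since 71·76 = 5396 ≡ 1).
So x ≡ 76·67 = 5092 ≡ 29 (mod 83).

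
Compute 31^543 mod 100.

91

Square-and-reduce mod 100: 31^1≡31, 31^2≡61, 31^4≡21, 31^8≡41, 31^16≡81, 31^32≡61, 31^64≡21, 31^128≡41, 31^256≡81, 31^512≡61.
Since 543 = 1 + 2 + 4 + 8 + 16 + 512 in binary, 31^543 ≡ 31·61·21·41·81·61 ≡ 91 (mod 100).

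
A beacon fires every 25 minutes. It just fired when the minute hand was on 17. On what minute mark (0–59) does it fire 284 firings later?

37

284·25 = 7100.
Dividing 7100 by 60 gives quotient 118 and remainder 20.
(17 + 20) mod 60 = 37.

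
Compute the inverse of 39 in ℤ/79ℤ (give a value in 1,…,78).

79 = 2·39 + 1
39 = 39·1 + 0
Back-substituting gives 39·77 ≡ 1 (mod 79).

77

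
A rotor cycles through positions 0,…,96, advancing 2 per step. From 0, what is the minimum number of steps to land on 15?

56

2⁻¹ ≡ 49 (mod 97) because 2·49 = 98 = 1·97 + 1.
So x ≡ 49·15 = 735 ≡ 56 (mod 97).
Check: 2·56 = 112 = 1·97 + 15.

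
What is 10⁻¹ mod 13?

4

13 = 1·10 + 3
10 = 3·3 + 1
3 = 3·1 + 0
Back-substituting gives 10·4 ≡ 1 (mod 13).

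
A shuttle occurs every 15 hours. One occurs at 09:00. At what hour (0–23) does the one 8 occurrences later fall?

8·15 = 120.
120 − 5·24 = 0, so 120 ≡ 0 (mod 24).
(9 + 0) mod 24 = 9.

9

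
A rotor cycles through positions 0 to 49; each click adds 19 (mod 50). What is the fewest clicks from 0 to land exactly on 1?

29

19·29 = 551 = 11·50 + 1, so 19⁻¹ ≡ 29 (mod 50).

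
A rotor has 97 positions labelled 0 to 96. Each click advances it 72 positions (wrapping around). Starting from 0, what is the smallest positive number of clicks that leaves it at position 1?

72·31 = 2232 = 23·97 + 1, so 72⁻¹ ≡ 31 (mod 97).

31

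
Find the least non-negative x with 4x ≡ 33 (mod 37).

The inverse of 4 mod 37 is 28 (since 4·28 = 112 ≡ 1).
So x ≡ 28·33 = 924 ≡ 36 (mod 37).
Check: 4·36 = 144 = 3·37 + 33.

36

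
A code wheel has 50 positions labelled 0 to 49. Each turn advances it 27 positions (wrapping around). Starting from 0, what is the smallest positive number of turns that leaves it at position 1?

27·13 = 351 = 7·50 + 1, so 27⁻¹ ≡ 13 (mod 50).

13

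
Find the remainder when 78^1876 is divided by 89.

16

Successive squares of 78 mod 89: 78^1≡78, 78^2≡32, 78^4≡45, 78^8≡67, 78^16≡39, 78^32≡8, 78^64≡64, 78^128≡2, 78^256≡4, 78^512≡16, 78^1024≡78.
1876 = 4 + 16 + 64 + 256 + 512 + 1024, so 78^1876 ≡ 45·39·64·4·16·78 ≡ 16 (mod 89).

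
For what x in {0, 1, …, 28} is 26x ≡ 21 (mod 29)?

The inverse of 26 mod 29 is 19 (since 26·19 = 494 ≡ 1).
Multiplying both sides by 19: x ≡ 19·21 = 399 ≡ 22 (mod 29).
Check: 26·22 = 572 = 19·29 + 21.

22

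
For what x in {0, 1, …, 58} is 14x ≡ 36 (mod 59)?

The inverse of 14 mod 59 is 38 (since 14·38 = 532 ≡ 1).
So x ≡ 38·36 = 1368 ≡ 11 (mod 59).
Check: 14·11 = 154 = 2·59 + 36.

11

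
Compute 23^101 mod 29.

16

Successive squares of 23 mod 29: 23^1≡23, 23^2≡7, 23^4≡20, 23^8≡23, 23^16≡7, 23^32≡20, 23^64≡23.
101 = 1 + 4 + 32 + 64, so 23^101 ≡ 23·20·20·23 ≡ 16 (mod 29).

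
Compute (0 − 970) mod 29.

970 − 33·29 = 13, so 970 ≡ 13 (mod 29).
(0 − 13) mod 29 = 16.

16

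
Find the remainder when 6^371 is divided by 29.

28

Square-and-reduce mod 29: 6^1≡6, 6^2≡7, 6^4≡20, 6^8≡23, 6^16≡7, 6^32≡20, 6^64≡23, 6^128≡7, 6^256≡20.
371 = 1 + 2 + 16 + 32 + 64 + 256, so 6^371 ≡ 6·7·7·20·23·20 ≡ 28 (mod 29).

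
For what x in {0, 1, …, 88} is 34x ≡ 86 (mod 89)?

13

34⁻¹ ≡ 55 (mod 89) because 34·55 = 1870 = 21·89 + 1.
Multiplying both sides by 55: x ≡ 55·86 = 4730 ≡ 13 (mod 89).
Check: 34·13 = 442 = 4·89 + 86.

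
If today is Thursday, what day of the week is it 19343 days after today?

Saturday

19343 mod 7 = 2 (since 2763·7 = 19341).
Thursday + 2 days → Saturday.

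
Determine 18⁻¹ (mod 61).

17

61 = 3·18 + 7
18 = 2·7 + 4
7 = 1·4 + 3
4 = 1·3 + 1
3 = 3·1 + 0
Back-substituting gives 18·17 ≡ 1 (mod 61).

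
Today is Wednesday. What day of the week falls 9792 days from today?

9792 = 1398·7 + 6, so 9792 mod 7 = 6.
Wednesday + 6 days → Tuesday.

Tuesday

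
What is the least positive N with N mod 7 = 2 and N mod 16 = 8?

x ≡ 2 (mod 7) gives x ∈ {2, 9, 16, 23, 30, 37, 44, 51, …}.
The first of these with x mod 16 = 8 is 72.

72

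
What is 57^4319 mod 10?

Powers of 7 mod 10 repeat with period 4: 7, 9, 3, 1.
4319 leaves remainder 3 on division by 4, so 57^4319 ends in 3.

3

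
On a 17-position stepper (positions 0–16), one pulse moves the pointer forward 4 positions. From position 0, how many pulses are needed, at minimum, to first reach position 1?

13

17 = 4·4 + 1
4 = 4·1 + 0
Back-substituting gives 4·13 ≡ 1 (mod 17).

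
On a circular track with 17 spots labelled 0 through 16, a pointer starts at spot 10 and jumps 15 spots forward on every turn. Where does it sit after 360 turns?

360·15 = 5400.
5400 mod 17 = 11 (since 317·17 = 5389).
(10 + 11) mod 17 = 4.

4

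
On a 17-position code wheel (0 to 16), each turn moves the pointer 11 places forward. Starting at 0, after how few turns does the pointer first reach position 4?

5

The inverse of 11 mod 17 is 14 (since 11·14 = 154 ≡ 1).
Multiplying both sides by 14: x ≡ 14·4 = 56 ≡ 5 (mod 17).
Check: 11·5 = 55 = 3·17 + 4.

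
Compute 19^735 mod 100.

Successive squares of 19 mod 100: 19^1≡19, 19^2≡61, 19^4≡21, 19^8≡41, 19^16≡81, 19^32≡61, 19^64≡21, 19^128≡41, 19^256≡81, 19^512≡61.
Since 735 = 1 + 2 + 4 + 8 + 16 + 64 + 128 + 512 in binary, 19^735 ≡ 19·61·21·41·81·21·41·61 ≡ 99 (mod 100).

99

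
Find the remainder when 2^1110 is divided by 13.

Square-and-reduce mod 13: 2^1≡2, 2^2≡4, 2^4≡3, 2^8≡9, 2^16≡3, 2^32≡9, 2^64≡3, 2^128≡9, 2^256≡3, 2^512≡9, 2^1024≡3.
1110 = 2 + 4 + 16 + 64 + 1024, so 2^1110 ≡ 4·3·3·3·3 ≡ 12 (mod 13).

12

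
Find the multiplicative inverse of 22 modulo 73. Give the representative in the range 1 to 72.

10

73 = 3·22 + 7
22 = 3·7 + 1
7 = 7·1 + 0
Back-substituting gives 22·10 ≡ 1 (mod 73).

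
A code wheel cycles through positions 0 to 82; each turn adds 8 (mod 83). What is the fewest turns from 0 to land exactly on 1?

52

8·52 = 416 = 5·83 + 1, so 8⁻¹ ≡ 52 (mod 83).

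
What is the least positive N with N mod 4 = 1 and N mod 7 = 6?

13

Since 7·3 ≡ 1 (mod 4), take x = 6 + 7·((1−6)·3 mod 4) = 6 + 7·1 = 13.
Check: 13 mod 4 = 1, 13 mod 7 = 6.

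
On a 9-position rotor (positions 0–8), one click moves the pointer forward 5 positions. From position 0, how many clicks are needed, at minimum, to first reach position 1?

5·2 = 10 = 1·9 + 1, so 5⁻¹ ≡ 2 (mod 9).

2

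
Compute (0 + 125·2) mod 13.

125·2 = 250.
Dividing 250 by 13 gives quotient 19 and remainder 3.
(0 + 3) mod 13 = 3.

3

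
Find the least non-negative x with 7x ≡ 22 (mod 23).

7⁻¹ ≡ 10 (mod 23) because 7·10 = 70 = 3·23 + 1.
Multiplying both sides by 10: x ≡ 10·22 = 220 ≡ 13 (mod 23).

13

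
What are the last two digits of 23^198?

69

By repeated squaring mod 100: 23^1≡23, 23^2≡29, 23^4≡41, 23^8≡81, 23^16≡61, 23^32≡21, 23^64≡41, 23^128≡81.
Since 198 = 2 + 4 + 64 + 128 in binary, 23^198 ≡ 29·41·41·81 ≡ 69 (mod 100).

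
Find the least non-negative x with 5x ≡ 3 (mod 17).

4

5⁻¹ ≡ 7 (mod 17) because 5·7 = 35 = 2·17 + 1.
So x ≡ 7·3 = 21 ≡ 4 (mod 17).
Check: 5·4 = 20 = 1·17 + 3.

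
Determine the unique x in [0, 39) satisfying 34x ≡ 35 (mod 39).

34⁻¹ ≡ 31 (mod 39) because 34·31 = 1054 = 27·39 + 1.
Multiplying both sides by 31: x ≡ 31·35 = 1085 ≡ 32 (mod 39).

32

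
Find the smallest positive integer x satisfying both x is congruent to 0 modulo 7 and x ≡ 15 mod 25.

x ≡ 0 (mod 7) gives x ∈ {0, 7, 14, 21, 28, 35, 42, 49, …}.
The first of these with x mod 25 = 15 is 140.

140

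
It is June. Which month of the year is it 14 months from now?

14 = 1·12 + 2, so 14 mod 12 = 2.
June + 2 months → August.

August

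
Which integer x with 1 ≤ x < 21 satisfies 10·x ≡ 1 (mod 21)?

21 = 2·10 + 1
10 = 10·1 + 0
Back-substituting gives 10·19 ≡ 1 (mod 21).

19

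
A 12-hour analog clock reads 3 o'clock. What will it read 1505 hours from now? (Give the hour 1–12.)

8

1505 = 125·12 + 5, so 1505 mod 12 = 5.
3 + 5 → 8 on a 12-hour dial.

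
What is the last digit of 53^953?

Powers of 3 mod 10 repeat with period 4: 3, 9, 7, 1.
953 leaves remainder 1 on division by 4, so 53^953 ends in 3.

3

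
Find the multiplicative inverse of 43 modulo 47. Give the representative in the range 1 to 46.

47 = 1·43 + 4
43 = 10·4 + 3
4 = 1·3 + 1
3 = 3·1 + 0
Back-substituting gives 43·35 ≡ 1 (mod 47).

35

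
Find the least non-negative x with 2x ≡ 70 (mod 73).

The inverse of 2 mod 73 is 37 (since 2·37 = 74 ≡ 1).
So x ≡ 37·70 = 2590 ≡ 35 (mod 73).
Check: 2·35 = 70 = 0·73 + 70.

35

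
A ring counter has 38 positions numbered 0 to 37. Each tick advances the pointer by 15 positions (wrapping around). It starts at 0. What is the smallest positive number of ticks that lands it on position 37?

5

The inverse of 15 mod 38 is 33 (since 15·33 = 495 ≡ 1).
Multiplying both sides by 33: x ≡ 33·37 = 1221 ≡ 5 (mod 38).
Check: 15·5 = 75 = 1·38 + 37.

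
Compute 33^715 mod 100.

57

Square-and-reduce mod 100: 33^1≡33, 33^2≡89, 33^4≡21, 33^8≡41, 33^16≡81, 33^32≡61, 33^64≡21, 33^128≡41, 33^256≡81, 33^512≡61.
715 = 1 + 2 + 8 + 64 + 128 + 512, so 33^715 ≡ 33·89·41·21·41·61 ≡ 57 (mod 100).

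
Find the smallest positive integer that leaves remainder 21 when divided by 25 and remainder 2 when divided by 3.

x ≡ 2 (mod 3) gives x ∈ {2, 5, 8, 11, 14, 17, 20, 23, …}.
The first of these with x mod 25 = 21 is 71.

71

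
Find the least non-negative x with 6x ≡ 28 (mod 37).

6⁻¹ ≡ 31 (mod 37) because 6·31 = 186 = 5·37 + 1.
So x ≡ 31·28 = 868 ≡ 17 (mod 37).
Check: 6·17 = 102 = 2·37 + 28.

17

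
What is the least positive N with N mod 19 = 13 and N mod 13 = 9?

x ≡ 9 (mod 13) gives x ∈ {9, 22, 35, 48, 61, 74, 87, 100, …}.
The first of these with x mod 19 = 13 is 165.

165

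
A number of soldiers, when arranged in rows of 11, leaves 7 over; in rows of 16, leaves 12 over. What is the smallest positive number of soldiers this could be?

x ≡ 7 (mod 11) gives x ∈ {7, 18, 29, 40, 51, 62, 73, 84, …}.
The first of these with x mod 16 = 12 is 172.

172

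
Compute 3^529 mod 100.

Square-and-reduce mod 100: 3^1≡3, 3^2≡9, 3^4≡81, 3^8≡61, 3^16≡21, 3^32≡41, 3^64≡81, 3^128≡61, 3^256≡21, 3^512≡41.
Since 529 = 1 + 16 + 512 in binary, 3^529 ≡ 3·21·41 ≡ 83 (mod 100).

83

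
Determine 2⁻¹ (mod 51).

51 = 25·2 + 1
2 = 2·1 + 0
Back-substituting gives 2·26 ≡ 1 (mod 51).

26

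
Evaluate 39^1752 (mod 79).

Successive squares of 39 mod 79: 39^1≡39, 39^2≡20, 39^4≡5, 39^8≡25, 39^16≡72, 39^32≡49, 39^64≡31, 39^128≡13, 39^256≡11, 39^512≡42, 39^1024≡26.
1752 = 8 + 16 + 64 + 128 + 512 + 1024, so 39^1752 ≡ 25·72·31·13·42·26 ≡ 8 (mod 79).

8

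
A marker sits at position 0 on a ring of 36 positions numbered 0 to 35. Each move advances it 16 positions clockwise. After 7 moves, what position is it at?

4

7·16 = 112.
112 mod 36 = 4 (since 3·36 = 108).
(0 + 4) mod 36 = 4.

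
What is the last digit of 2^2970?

4

Last digits of 2^n: 2, 4, 8, 6 (period 4).
2970 mod 4 = 2, so the last digit matches 2^2 = 4.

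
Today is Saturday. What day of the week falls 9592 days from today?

Monday

9592 = 1370·7 + 2, so 9592 mod 7 = 2.
Saturday + 2 days → Monday.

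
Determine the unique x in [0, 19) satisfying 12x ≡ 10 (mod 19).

The inverse of 12 mod 19 is 8 (since 12·8 = 96 ≡ 1).
Multiplying both sides by 8: x ≡ 8·10 = 80 ≡ 4 (mod 19).

4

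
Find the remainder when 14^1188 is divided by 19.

1

Square-and-reduce mod 19: 14^1≡14, 14^2≡6, 14^4≡17, 14^8≡4, 14^16≡16, 14^32≡9, 14^64≡5, 14^128≡6, 14^256≡17, 14^512≡4, 14^1024≡16.
Since 1188 = 4 + 32 + 128 + 1024 in binary, 14^1188 ≡ 17·9·6·16 ≡ 1 (mod 19).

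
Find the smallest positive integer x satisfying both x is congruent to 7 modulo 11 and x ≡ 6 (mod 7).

62

Since 7·8 ≡ 1 (mod 11), take x = 6 + 7·((7−6)·8 mod 11) = 6 + 7·8 = 62.
Check: 62 mod 11 = 7, 62 mod 7 = 6.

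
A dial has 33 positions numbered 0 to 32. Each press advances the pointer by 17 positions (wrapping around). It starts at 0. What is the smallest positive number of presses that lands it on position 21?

9

The inverse of 17 mod 33 is 2 (since 17·2 = 34 ≡ 1).
Multiplying both sides by 2: x ≡ 2·21 = 42 ≡ 9 (mod 33).
Check: 17·9 = 153 = 4·33 + 21.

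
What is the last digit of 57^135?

3

Powers of 7 mod 10 repeat with period 4: 7, 9, 3, 1.
135 mod 4 = 3, so the last digit matches 7^3 = 3.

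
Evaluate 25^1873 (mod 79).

25

Successive squares of 25 mod 79: 25^1≡25, 25^2≡72, 25^4≡49, 25^8≡31, 25^16≡13, 25^32≡11, 25^64≡42, 25^128≡26, 25^256≡44, 25^512≡40, 25^1024≡20.
1873 = 1 + 16 + 64 + 256 + 512 + 1024, so 25^1873 ≡ 25·13·42·44·40·20 ≡ 25 (mod 79).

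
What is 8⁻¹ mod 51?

8·32 = 256 = 5·51 + 1, so 8⁻¹ ≡ 32 (mod 51).

32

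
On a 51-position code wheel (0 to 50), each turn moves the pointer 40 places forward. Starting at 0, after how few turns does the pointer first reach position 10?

13

40⁻¹ ≡ 37 (mod 51) because 40·37 = 1480 = 29·51 + 1.
So x ≡ 37·10 = 370 ≡ 13 (mod 51).
Check: 40·13 = 520 = 10·51 + 10.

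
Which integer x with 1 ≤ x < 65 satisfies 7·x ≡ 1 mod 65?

65 = 9·7 + 2
7 = 3·2 + 1
2 = 2·1 + 0
Back-substituting gives 7·28 ≡ 1 (mod 65).

28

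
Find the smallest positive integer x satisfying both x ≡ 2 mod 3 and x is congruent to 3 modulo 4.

11

Since 4·1 ≡ 1 (mod 3), take x = 3 + 4·((2−3)·1 mod 3) = 3 + 4·2 = 11.
Check: 11 mod 3 = 2, 11 mod 4 = 3.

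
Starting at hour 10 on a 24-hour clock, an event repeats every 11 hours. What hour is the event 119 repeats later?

119·11 = 1309.
1309 = 54·24 + 13, so 1309 mod 24 = 13.
(10 + 13) mod 24 = 23.

23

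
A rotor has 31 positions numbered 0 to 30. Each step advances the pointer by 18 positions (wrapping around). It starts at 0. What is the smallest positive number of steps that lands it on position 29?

The inverse of 18 mod 31 is 19 (since 18·19 = 342 ≡ 1).
So x ≡ 19·29 = 551 ≡ 24 (mod 31).

24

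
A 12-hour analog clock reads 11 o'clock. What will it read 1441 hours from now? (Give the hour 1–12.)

Dividing 1441 by 12 gives quotient 120 and remainder 1.
11 + 1 → 12 on a 12-hour dial.

12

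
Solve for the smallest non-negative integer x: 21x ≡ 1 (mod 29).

21⁻¹ ≡ 18 (mod 29) because 21·18 = 378 = 13·29 + 1.
So x ≡ 18·1 = 18 ≡ 18 (mod 29).

18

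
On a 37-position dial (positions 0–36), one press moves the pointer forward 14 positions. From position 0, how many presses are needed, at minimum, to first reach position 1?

14·8 = 112 = 3·37 + 1, so 14⁻¹ ≡ 8 (mod 37).

8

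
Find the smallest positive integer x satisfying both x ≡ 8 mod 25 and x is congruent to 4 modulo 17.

208

x ≡ 4 (mod 17) gives x ∈ {4, 21, 38, 55, 72, 89, 106, 123, …}.
The first of these with x mod 25 = 8 is 208.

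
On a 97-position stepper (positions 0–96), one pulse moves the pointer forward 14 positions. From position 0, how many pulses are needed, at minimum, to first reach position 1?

7

14·7 = 98 = 1·97 + 1, so 14⁻¹ ≡ 7 (mod 97).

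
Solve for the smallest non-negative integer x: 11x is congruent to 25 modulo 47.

45

11⁻¹ ≡ 30 (mod 47) because 11·30 = 330 = 7·47 + 1.
So x ≡ 30·25 = 750 ≡ 45 (mod 47).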